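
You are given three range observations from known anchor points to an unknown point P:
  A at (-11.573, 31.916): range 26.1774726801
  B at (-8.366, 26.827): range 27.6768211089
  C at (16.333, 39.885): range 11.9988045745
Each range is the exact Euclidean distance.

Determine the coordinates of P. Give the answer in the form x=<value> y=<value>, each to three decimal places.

x=8.376 y=48.866

eq1: (x + 11.573)² + (y − 31.916)² = 26.1774726801²
eq2: (x + 8.366)² + (y − 26.827)² = 27.6768211089²
eq3: (x − 16.333)² + (y − 39.885)² = 11.9988045745²
eq3−eq2, eq3−eq1 (x²,y² cancel):
  -49.398·x − 26.116·y = -1689.937344
  -55.812·x − 15.938·y = -1246.303494
det = -49.398·-15.938 − -26.116·-55.812 = -670.280868
x = (-1689.937344·-15.938 − -26.116·-1246.303494) / -670.280868 = 8.375952
y = (-49.398·-1246.303494 − -1689.937344·-55.812) / -670.280868 = 48.865908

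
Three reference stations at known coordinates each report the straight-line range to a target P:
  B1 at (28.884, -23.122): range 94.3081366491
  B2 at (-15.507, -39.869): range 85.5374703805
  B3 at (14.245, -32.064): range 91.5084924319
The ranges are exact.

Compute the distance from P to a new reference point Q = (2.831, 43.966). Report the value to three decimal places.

41.814

eq1: (x − 28.884)² + (y + 23.122)² = 94.3081366491²
eq2: (x + 15.507)² + (y + 39.869)² = 85.5374703805²
eq3: (x − 14.245)² + (y + 32.064)² = 91.5084924319²
eq3−eq2, eq3−eq1 (x²,y² cancel):
  -59.504·x − 15.610·y = 1656.129437
  29.278·x + 17.884·y = -382.328232
det = -59.504·17.884 − -15.610·29.278 = -607.139956
x = (1656.129437·17.884 − -15.610·-382.328232) / -607.139956 = -38.953251
y = (-59.504·-382.328232 − 1656.129437·29.278) / -607.139956 = 42.392365
|P − Q| = √((-38.953251 − 2.831)² + (42.392365 − 43.966)²) = 41.813873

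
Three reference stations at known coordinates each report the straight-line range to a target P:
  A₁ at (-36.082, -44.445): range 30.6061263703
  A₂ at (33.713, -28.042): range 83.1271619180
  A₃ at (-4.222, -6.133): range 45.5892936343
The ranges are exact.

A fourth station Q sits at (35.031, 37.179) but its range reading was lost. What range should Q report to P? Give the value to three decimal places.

eq1: (x + 36.082)² + (y + 44.445)² = 30.6061263703²
eq2: (x − 33.713)² + (y + 28.042)² = 83.1271619180²
eq3: (x + 4.222)² + (y + 6.133)² = 45.5892936343²
eq2−eq3, eq2−eq1 (x²,y² cancel):
  -75.870·x + 43.818·y = 2964.260194
  -139.590·x − 32.806·y = 7327.738693
det = -75.870·-32.806 − 43.818·-139.590 = 8605.545840
x = (2964.260194·-32.806 − 43.818·7327.738693) / 8605.545840 = -48.611951
y = (-75.870·7327.738693 − 2964.260194·-139.590) / 8605.545840 = -16.521259
|P − Q| = √((-48.611951 − 35.031)² + (-16.521259 − 37.179)²) = 99.397491

99.397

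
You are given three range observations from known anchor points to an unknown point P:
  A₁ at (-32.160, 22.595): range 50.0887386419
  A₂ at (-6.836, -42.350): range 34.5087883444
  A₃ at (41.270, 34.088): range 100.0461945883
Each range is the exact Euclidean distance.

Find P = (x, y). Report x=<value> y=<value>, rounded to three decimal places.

eq1: (x + 32.160)² + (y − 22.595)² = 50.0887386419²
eq2: (x + 6.836)² + (y + 42.350)² = 34.5087883444²
eq3: (x − 41.270)² + (y − 34.088)² = 100.0461945883²
eq3−eq2, eq3−eq1 (x²,y² cancel):
  -96.212·x − 152.876·y = 7793.433331
  -146.860·x − 22.986·y = 6179.954294
det = -96.212·-22.986 − -152.876·-146.860 = -20239.840328
x = (7793.433331·-22.986 − -152.876·6179.954294) / -20239.840328 = -37.827711
y = (-96.212·6179.954294 − 7793.433331·-146.860) / -20239.840328 = -27.172045

x=-37.828 y=-27.172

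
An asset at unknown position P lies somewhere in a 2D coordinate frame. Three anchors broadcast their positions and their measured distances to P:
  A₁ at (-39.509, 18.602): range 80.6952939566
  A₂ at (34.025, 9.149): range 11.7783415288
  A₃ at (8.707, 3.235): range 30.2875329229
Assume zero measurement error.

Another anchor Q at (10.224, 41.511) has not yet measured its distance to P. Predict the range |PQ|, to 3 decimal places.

51.697

eq1: (x + 39.509)² + (y − 18.602)² = 80.6952939566²
eq2: (x − 34.025)² + (y − 9.149)² = 11.7783415288²
eq3: (x − 8.707)² + (y − 3.235)² = 30.2875329229²
eq3−eq2, eq3−eq1 (x²,y² cancel):
  50.636·x + 11.828·y = 1933.733073
  -96.432·x + 30.734·y = -3773.677405
det = 50.636·30.734 − 11.828·-96.432 = 2696.844520
x = (1933.733073·30.734 − 11.828·-3773.677405) / 2696.844520 = 38.588212
y = (50.636·-3773.677405 − 1933.733073·-96.432) / 2696.844520 = -1.709472
|P − Q| = √((38.588212 − 10.224)² + (-1.709472 − 41.511)²) = 51.696593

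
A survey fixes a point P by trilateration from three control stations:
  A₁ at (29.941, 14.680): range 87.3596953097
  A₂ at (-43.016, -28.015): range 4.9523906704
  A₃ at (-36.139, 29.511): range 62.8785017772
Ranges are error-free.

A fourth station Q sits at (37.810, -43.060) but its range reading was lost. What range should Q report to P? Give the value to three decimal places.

eq1: (x − 29.941)² + (y − 14.680)² = 87.3596953097²
eq2: (x + 43.016)² + (y + 28.015)² = 4.9523906704²
eq3: (x + 36.139)² + (y − 29.511)² = 62.8785017772²
eq1−eq3, eq1−eq2 (x²,y² cancel):
  -132.160·x + 29.662·y = 4742.970940
  -145.914·x − 85.390·y = 9130.440791
det = -132.160·-85.390 − 29.662·-145.914 = 15613.243468
x = (4742.970940·-85.390 − 29.662·9130.440791) / 15613.243468 = -43.285652
y = (-132.160·9130.440791 − 4742.970940·-145.914) / 15613.243468 = -32.960044
|P − Q| = √((-43.285652 − 37.810)² + (-32.960044 − -43.060)²) = 81.722175

81.722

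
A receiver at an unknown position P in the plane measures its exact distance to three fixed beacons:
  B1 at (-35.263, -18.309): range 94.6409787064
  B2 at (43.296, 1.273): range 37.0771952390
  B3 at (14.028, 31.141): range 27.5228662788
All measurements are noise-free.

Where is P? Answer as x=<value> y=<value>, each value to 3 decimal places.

x=40.616 y=38.253

eq1: (x + 35.263)² + (y + 18.309)² = 94.6409787064²
eq2: (x − 43.296)² + (y − 1.273)² = 37.0771952390²
eq3: (x − 14.028)² + (y − 31.141)² = 27.5228662788²
eq2−eq1, eq2−eq3 (x²,y² cancel):
  -157.118·x − 39.164·y = -7879.661939
  -58.536·x + 59.736·y = -92.407241
det = -157.118·59.736 − -39.164·-58.536 = -11678.104752
x = (-7879.661939·59.736 − -39.164·-92.407241) / -11678.104752 = 40.616053
y = (-157.118·-92.407241 − -7879.661939·-58.536) / -11678.104752 = 38.253215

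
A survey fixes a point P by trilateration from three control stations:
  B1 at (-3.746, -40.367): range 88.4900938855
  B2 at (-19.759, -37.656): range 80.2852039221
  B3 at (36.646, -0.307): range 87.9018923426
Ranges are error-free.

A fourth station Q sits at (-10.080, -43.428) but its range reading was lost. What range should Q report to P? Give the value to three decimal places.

88.819

eq1: (x + 3.746)² + (y + 40.367)² = 88.4900938855²
eq2: (x + 19.759)² + (y + 37.656)² = 80.2852039221²
eq3: (x − 36.646)² + (y + 0.307)² = 87.9018923426²
eq1−eq3, eq1−eq2 (x²,y² cancel):
  80.784·x + 80.120·y = -196.749602
  -32.026·x + 5.422·y = 1549.647959
det = 80.784·5.422 − 80.120·-32.026 = 3003.933968
x = (-196.749602·5.422 − 80.120·1549.647959) / 3003.933968 = -41.686859
y = (80.784·1549.647959 − -196.749602·-32.026) / 3003.933968 = 39.576655
|P − Q| = √((-41.686859 − -10.080)² + (39.576655 − -43.428)²) = 88.818727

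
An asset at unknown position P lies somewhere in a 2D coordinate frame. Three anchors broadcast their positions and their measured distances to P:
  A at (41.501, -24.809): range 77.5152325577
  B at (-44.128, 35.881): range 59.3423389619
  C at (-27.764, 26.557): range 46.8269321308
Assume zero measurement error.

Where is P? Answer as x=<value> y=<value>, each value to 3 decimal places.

x=14.030 y=47.675

eq1: (x − 41.501)² + (y + 24.809)² = 77.5152325577²
eq2: (x + 44.128)² + (y − 35.881)² = 59.3423389619²
eq3: (x + 27.764)² + (y − 26.557)² = 46.8269321308²
eq1−eq2, eq1−eq3 (x²,y² cancel):
  -171.258·x + 121.380·y = 3384.005148
  -138.530·x + 102.732·y = 2954.144169
det = -171.258·102.732 − 121.380·-138.530 = -778.905456
x = (3384.005148·102.732 − 121.380·2954.144169) / -778.905456 = 14.030461
y = (-171.258·2954.144169 − 3384.005148·-138.530) / -778.905456 = 47.675348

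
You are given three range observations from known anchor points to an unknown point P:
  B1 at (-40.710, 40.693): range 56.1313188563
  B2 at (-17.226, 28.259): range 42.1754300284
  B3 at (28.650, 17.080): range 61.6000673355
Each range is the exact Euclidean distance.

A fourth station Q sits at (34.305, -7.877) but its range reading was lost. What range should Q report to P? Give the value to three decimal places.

59.540

eq1: (x + 40.710)² + (y − 40.693)² = 56.1313188563²
eq2: (x + 17.226)² + (y − 28.259)² = 42.1754300284²
eq3: (x − 28.650)² + (y − 17.080)² = 61.6000673355²
eq2−eq3, eq2−eq1 (x²,y² cancel):
  91.752·x − 22.358·y = -1998.558655
  -46.968·x + 24.868·y = 845.960134
det = 91.752·24.868 − -22.358·-46.968 = 1231.578192
x = (-1998.558655·24.868 − -22.358·845.960134) / 1231.578192 = -24.997341
y = (91.752·845.960134 − -1998.558655·-46.968) / 1231.578192 = -13.194265
|P − Q| = √((-24.997341 − 34.305)² + (-13.194265 − -7.877)²) = 59.540246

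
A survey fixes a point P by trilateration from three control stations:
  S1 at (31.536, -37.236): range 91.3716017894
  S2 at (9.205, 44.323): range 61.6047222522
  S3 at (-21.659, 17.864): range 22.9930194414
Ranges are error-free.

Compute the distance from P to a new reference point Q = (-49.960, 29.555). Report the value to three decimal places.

16.787

eq1: (x − 31.536)² + (y + 37.236)² = 91.3716017894²
eq2: (x − 9.205)² + (y − 44.323)² = 61.6047222522²
eq3: (x + 21.659)² + (y − 17.864)² = 22.9930194414²
eq3−eq2, eq3−eq1 (x²,y² cancel):
  61.728·x + 52.918·y = -2005.437284
  106.390·x − 110.200·y = -6227.286456
det = 61.728·-110.200 − 52.918·106.390 = -12432.371620
x = (-2005.437284·-110.200 − 52.918·-6227.286456) / -12432.371620 = -44.282358
y = (61.728·-6227.286456 − -2005.437284·106.390) / -12432.371620 = 13.757590
|P − Q| = √((-44.282358 − -49.960)² + (13.757590 − 29.555)²) = 16.786715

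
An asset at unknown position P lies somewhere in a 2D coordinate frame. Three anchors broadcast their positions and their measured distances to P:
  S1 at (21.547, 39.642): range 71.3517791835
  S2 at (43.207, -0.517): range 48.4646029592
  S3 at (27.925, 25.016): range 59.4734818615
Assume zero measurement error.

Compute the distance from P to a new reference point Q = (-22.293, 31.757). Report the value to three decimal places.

eq1: (x − 21.547)² + (y − 39.642)² = 71.3517791835²
eq2: (x − 43.207)² + (y + 0.517)² = 48.4646029592²
eq3: (x − 27.925)² + (y − 25.016)² = 59.4734818615²
eq1−eq2, eq1−eq3 (x²,y² cancel):
  43.320·x − 80.318·y = 2573.609418
  12.756·x − 29.252·y = 923.825856
det = 43.320·-29.252 − -80.318·12.756 = -242.660232
x = (2573.609418·-29.252 − -80.318·923.825856) / -242.660232 = 4.464586
y = (43.320·923.825856 − 2573.609418·12.756) / -242.660232 = -29.634746
|P − Q| = √((4.464586 − -22.293)² + (-29.634746 − 31.757)²) = 66.969507

66.970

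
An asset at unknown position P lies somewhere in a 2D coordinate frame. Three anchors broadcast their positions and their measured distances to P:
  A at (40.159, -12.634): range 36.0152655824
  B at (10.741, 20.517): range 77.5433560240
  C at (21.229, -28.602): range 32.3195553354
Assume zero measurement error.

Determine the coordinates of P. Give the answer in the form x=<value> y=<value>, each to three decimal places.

eq1: (x − 40.159)² + (y + 12.634)² = 36.0152655824²
eq2: (x − 10.741)² + (y − 20.517)² = 77.5433560240²
eq3: (x − 21.229)² + (y + 28.602)² = 32.3195553354²
eq2−eq3, eq2−eq1 (x²,y² cancel):
  20.976·x − 98.238·y = 5700.846881
  58.836·x − 66.302·y = 5951.919575
det = 20.976·-66.302 − -98.238·58.836 = 4389.180216
x = (5700.846881·-66.302 − -98.238·5951.919575) / 4389.180216 = 47.099257
y = (20.976·5951.919575 − 5700.846881·58.836) / 4389.180216 = -47.974235

x=47.099 y=-47.974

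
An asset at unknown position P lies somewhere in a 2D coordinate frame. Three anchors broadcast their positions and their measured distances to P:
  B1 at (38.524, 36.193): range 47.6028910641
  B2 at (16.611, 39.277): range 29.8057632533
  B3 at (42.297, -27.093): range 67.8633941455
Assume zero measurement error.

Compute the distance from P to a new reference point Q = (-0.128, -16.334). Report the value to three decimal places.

37.102

eq1: (x − 38.524)² + (y − 36.193)² = 47.6028910641²
eq2: (x − 16.611)² + (y − 39.277)² = 29.8057632533²
eq3: (x − 42.297)² + (y + 27.093)² = 67.8633941455²
eq1−eq2, eq1−eq3 (x²,y² cancel):
  -43.826·x + 6.168·y = 402.227940
  7.546·x − 126.572·y = -2610.369994
det = -43.826·-126.572 − 6.168·7.546 = 5500.600744
x = (402.227940·-126.572 − 6.168·-2610.369994) / 5500.600744 = -6.328406
y = (-43.826·-2610.369994 − 402.227940·7.546) / 5500.600744 = 20.246309
|P − Q| = √((-6.328406 − -0.128)² + (20.246309 − -16.334)²) = 37.102076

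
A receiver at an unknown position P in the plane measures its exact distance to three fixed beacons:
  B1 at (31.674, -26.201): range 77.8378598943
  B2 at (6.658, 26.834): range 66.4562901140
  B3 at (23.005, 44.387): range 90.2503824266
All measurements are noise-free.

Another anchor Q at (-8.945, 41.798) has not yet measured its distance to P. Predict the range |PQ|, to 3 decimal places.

eq1: (x − 31.674)² + (y + 26.201)² = 77.8378598943²
eq2: (x − 6.658)² + (y − 26.834)² = 66.4562901140²
eq3: (x − 23.005)² + (y − 44.387)² = 90.2503824266²
eq3−eq1, eq3−eq2 (x²,y² cancel):
  17.338·x − 141.176·y = 1276.697978
  -32.694·x − 35.106·y = 1993.649758
det = 17.338·-35.106 − -141.176·-32.694 = -5224.275972
x = (1276.697978·-35.106 − -141.176·1993.649758) / -5224.275972 = -45.295413
y = (17.338·1993.649758 − 1276.697978·-32.694) / -5224.275972 = -14.606093
|P − Q| = √((-45.295413 − -8.945)² + (-14.606093 − 41.798)²) = 67.102715

67.103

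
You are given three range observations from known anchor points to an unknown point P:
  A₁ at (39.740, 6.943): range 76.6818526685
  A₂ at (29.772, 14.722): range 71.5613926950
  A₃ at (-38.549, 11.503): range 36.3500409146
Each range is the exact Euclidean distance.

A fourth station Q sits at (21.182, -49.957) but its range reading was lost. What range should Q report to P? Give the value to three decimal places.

57.820

eq1: (x − 39.740)² + (y − 6.943)² = 76.6818526685²
eq2: (x − 29.772)² + (y − 14.722)² = 71.5613926950²
eq3: (x + 38.549)² + (y − 11.503)² = 36.3500409146²
eq2−eq3, eq2−eq1 (x²,y² cancel):
  -136.642·x − 6.438·y = 4314.942592
  19.936·x − 15.558·y = -234.710023
det = -136.642·-15.558 − -6.438·19.936 = 2254.224204
x = (4314.942592·-15.558 − -6.438·-234.710023) / 2254.224204 = -30.450804
y = (-136.642·-234.710023 − 4314.942592·19.936) / 2254.224204 = -23.933488
|P − Q| = √((-30.450804 − 21.182)² + (-23.933488 − -49.957)²) = 57.820149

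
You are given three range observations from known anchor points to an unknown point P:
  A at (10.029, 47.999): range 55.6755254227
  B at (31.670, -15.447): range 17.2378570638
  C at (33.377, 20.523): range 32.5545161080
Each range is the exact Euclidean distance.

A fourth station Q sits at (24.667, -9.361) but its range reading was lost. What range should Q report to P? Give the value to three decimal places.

eq1: (x − 10.029)² + (y − 47.999)² = 55.6755254227²
eq2: (x − 31.670)² + (y + 15.447)² = 17.2378570638²
eq3: (x − 33.377)² + (y − 20.523)² = 32.5545161080²
eq1−eq3, eq1−eq2 (x²,y² cancel):
  46.696·x − 54.952·y = 1170.700428
  43.282·x − 126.892·y = 1639.734282
det = 46.696·-126.892 − -54.952·43.282 = -3546.916368
x = (1170.700428·-126.892 − -54.952·1639.734282) / -3546.916368 = 16.477930
y = (46.696·1639.734282 − 1170.700428·43.282) / -3546.916368 = -7.301772
|P − Q| = √((16.477930 − 24.667)² + (-7.301772 − -9.361)²) = 8.444009

8.444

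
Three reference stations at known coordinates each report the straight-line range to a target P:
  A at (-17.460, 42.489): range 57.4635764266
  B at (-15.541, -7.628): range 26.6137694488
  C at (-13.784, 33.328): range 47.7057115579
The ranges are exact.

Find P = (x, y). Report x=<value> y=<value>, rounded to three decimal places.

eq1: (x + 17.460)² + (y − 42.489)² = 57.4635764266²
eq2: (x + 15.541)² + (y + 7.628)² = 26.6137694488²
eq3: (x + 13.784)² + (y − 33.328)² = 47.7057115579²
eq3−eq2, eq3−eq1 (x²,y² cancel):
  -3.514·x − 81.912·y = 566.497016
  -7.352·x + 18.322·y = -216.815219
det = -3.514·18.322 − -81.912·-7.352 = -666.600532
x = (566.497016·18.322 − -81.912·-216.815219) / -666.600532 = 11.071713
y = (-3.514·-216.815219 − 566.497016·-7.352) / -666.600532 = -7.390895

x=11.072 y=-7.391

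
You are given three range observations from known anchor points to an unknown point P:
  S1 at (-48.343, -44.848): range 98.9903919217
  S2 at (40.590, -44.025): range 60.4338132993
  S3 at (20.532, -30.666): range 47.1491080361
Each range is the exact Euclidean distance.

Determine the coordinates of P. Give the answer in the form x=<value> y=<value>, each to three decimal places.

eq1: (x + 48.343)² + (y + 44.848)² = 98.9903919217²
eq2: (x − 40.590)² + (y + 44.025)² = 60.4338132993²
eq3: (x − 20.532)² + (y + 30.666)² = 47.1491080361²
eq1−eq2, eq1−eq3 (x²,y² cancel):
  177.866·x + 1.646·y = 5384.211875
  137.750·x + 28.364·y = 4589.637131
det = 177.866·28.364 − 1.646·137.750 = 4818.254724
x = (5384.211875·28.364 − 1.646·4589.637131) / 4818.254724 = 30.127764
y = (177.866·4589.637131 − 5384.211875·137.750) / 4818.254724 = 15.496319

x=30.128 y=15.496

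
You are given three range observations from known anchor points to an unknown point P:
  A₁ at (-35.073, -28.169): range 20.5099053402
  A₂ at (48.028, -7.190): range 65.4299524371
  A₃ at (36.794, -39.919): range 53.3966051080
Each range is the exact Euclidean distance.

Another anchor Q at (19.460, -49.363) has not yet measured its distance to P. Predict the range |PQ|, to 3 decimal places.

eq1: (x + 35.073)² + (y + 28.169)² = 20.5099053402²
eq2: (x − 48.028)² + (y + 7.190)² = 65.4299524371²
eq3: (x − 36.794)² + (y + 39.919)² = 53.3966051080²
eq3−eq1, eq3−eq2 (x²,y² cancel):
  -143.734·x + 23.500·y = 1506.824113
  22.468·x + 65.458·y = -2018.821352
det = -143.734·65.458 − 23.500·22.468 = -9936.538172
x = (1506.824113·65.458 − 23.500·-2018.821352) / -9936.538172 = -14.700894
y = (-143.734·-2018.821352 − 1506.824113·22.468) / -9936.538172 = -25.795497
|P − Q| = √((-14.700894 − 19.460)² + (-25.795497 − -49.363)²) = 41.501733

41.502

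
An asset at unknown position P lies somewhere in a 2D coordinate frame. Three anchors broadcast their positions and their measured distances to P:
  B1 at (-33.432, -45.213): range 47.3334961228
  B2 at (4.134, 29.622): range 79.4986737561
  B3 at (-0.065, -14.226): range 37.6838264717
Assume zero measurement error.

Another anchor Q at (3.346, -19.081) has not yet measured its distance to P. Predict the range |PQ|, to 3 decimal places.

eq1: (x + 33.432)² + (y + 45.213)² = 47.3334961228²
eq2: (x − 4.134)² + (y − 29.622)² = 79.4986737561²
eq3: (x + 0.065)² + (y + 14.226)² = 37.6838264717²
eq2−eq1, eq2−eq3 (x²,y² cancel):
  -75.132·x − 149.670·y = 6346.940427
  -8.398·x − 87.696·y = 4207.798812
det = -75.132·-87.696 − -149.670·-8.398 = 5331.847212
x = (6346.940427·-87.696 − -149.670·4207.798812) / 5331.847212 = 13.725067
y = (-75.132·4207.798812 − 6346.940427·-8.398) / 5331.847212 = -49.295999
|P − Q| = √((13.725067 − 3.346)² + (-49.295999 − -19.081)²) = 31.947945

31.948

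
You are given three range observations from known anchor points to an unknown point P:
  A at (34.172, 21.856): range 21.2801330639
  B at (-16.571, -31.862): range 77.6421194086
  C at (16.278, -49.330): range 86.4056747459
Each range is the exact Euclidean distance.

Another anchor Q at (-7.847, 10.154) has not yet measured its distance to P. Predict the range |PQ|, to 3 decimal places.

eq1: (x − 34.172)² + (y − 21.856)² = 21.2801330639²
eq2: (x + 16.571)² + (y + 31.862)² = 77.6421194086²
eq3: (x − 16.278)² + (y + 49.330)² = 86.4056747459²
eq3−eq2, eq3−eq1 (x²,y² cancel):
  -65.698·x + 34.936·y = 29.004823
  35.788·x + 142.372·y = 5960.084701
det = -65.698·142.372 − 34.936·35.788 = -10603.845224
x = (29.004823·142.372 − 34.936·5960.084701) / -10603.845224 = 19.246984
y = (-65.698·5960.084701 − 29.004823·35.788) / -10603.845224 = 37.024651
|P − Q| = √((19.246984 − -7.847)² + (37.024651 − 10.154)²) = 38.159087

38.159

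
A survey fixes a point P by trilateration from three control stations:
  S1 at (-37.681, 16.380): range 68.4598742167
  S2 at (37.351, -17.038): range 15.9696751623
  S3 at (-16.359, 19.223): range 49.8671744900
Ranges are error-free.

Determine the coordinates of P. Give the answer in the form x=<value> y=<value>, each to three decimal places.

eq1: (x + 37.681)² + (y − 16.380)² = 68.4598742167²
eq2: (x − 37.351)² + (y + 17.038)² = 15.9696751623²
eq3: (x + 16.359)² + (y − 19.223)² = 49.8671744900²
eq2−eq1, eq2−eq3 (x²,y² cancel):
  -150.064·x + 66.836·y = -4428.952337
  -107.420·x + 72.522·y = -3279.954602
det = -150.064·72.522 − 66.836·-107.420 = -3703.418288
x = (-4428.952337·72.522 − 66.836·-3279.954602) / -3703.418288 = 27.536030
y = (-150.064·-3279.954602 − -4428.952337·-107.420) / -3703.418288 = -4.440505

x=27.536 y=-4.441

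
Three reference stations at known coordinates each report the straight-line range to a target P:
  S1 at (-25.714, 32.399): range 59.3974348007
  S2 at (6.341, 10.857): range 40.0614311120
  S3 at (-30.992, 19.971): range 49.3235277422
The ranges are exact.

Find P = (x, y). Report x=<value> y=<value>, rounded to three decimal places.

eq1: (x + 25.714)² + (y − 32.399)² = 59.3974348007²
eq2: (x − 6.341)² + (y − 10.857)² = 40.0614311120²
eq3: (x + 30.992)² + (y − 19.971)² = 49.3235277422²
eq1−eq2, eq1−eq3 (x²,y² cancel):
  64.110·x − 43.084·y = 370.314731
  -10.556·x − 24.856·y = 743.684780
det = 64.110·-24.856 − -43.084·-10.556 = -2048.312864
x = (370.314731·-24.856 − -43.084·743.684780) / -2048.312864 = -11.148869
y = (64.110·743.684780 − 370.314731·-10.556) / -2048.312864 = -25.184958

x=-11.149 y=-25.185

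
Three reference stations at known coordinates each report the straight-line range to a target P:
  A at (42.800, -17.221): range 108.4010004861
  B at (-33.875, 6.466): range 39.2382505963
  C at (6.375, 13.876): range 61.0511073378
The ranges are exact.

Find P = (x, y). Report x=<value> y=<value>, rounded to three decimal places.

x=-47.048 y=43.427

eq1: (x − 42.800)² + (y + 17.221)² = 108.4010004861²
eq2: (x + 33.875)² + (y − 6.466)² = 39.2382505963²
eq3: (x − 6.375)² + (y − 13.876)² = 61.0511073378²
eq2−eq3, eq2−eq1 (x²,y² cancel):
  80.500·x + 14.820·y = -3143.738177
  153.350·x − 47.374·y = -9272.058537
det = 80.500·-47.374 − 14.820·153.350 = -6086.254000
x = (-3143.738177·-47.374 − 14.820·-9272.058537) / -6086.254000 = -47.047553
y = (80.500·-9272.058537 − -3143.738177·153.350) / -6086.254000 = 43.427117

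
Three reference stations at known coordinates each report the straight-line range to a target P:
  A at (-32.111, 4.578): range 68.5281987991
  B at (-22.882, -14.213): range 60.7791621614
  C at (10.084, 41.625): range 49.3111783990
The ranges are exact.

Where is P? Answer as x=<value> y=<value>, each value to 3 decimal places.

eq1: (x + 32.111)² + (y − 4.578)² = 68.5281987991²
eq2: (x + 22.882)² + (y + 14.213)² = 60.7791621614²
eq3: (x − 10.084)² + (y − 41.625)² = 49.3111783990²
eq2−eq3, eq2−eq1 (x²,y² cancel):
  65.932·x + 111.676·y = 2371.246626
  -18.458·x + 37.582·y = -675.528366
det = 65.932·37.582 − 111.676·-18.458 = 4539.172032
x = (2371.246626·37.582 − 111.676·-675.528366) / 4539.172032 = 36.252536
y = (65.932·-675.528366 − 2371.246626·-18.458) / 4539.172032 = -0.169737

x=36.253 y=-0.170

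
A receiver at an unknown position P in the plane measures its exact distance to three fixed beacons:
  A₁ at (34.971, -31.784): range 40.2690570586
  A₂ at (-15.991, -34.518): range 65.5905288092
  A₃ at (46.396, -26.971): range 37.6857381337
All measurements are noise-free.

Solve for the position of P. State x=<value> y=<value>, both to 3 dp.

x=33.557 y=8.460

eq1: (x − 34.971)² + (y + 31.784)² = 40.2690570586²
eq2: (x + 15.991)² + (y + 34.518)² = 65.5905288092²
eq3: (x − 46.396)² + (y + 26.971)² = 37.6857381337²
eq2−eq1, eq2−eq3 (x²,y² cancel):
  101.924·x + 5.468·y = 3466.509605
  124.774·x + 15.094·y = 4314.721863
det = 101.924·15.094 − 5.468·124.774 = 856.176624
x = (3466.509605·15.094 − 5.468·4314.721863) / 856.176624 = 33.556857
y = (101.924·4314.721863 − 3466.509605·124.774) / 856.176624 = 8.460219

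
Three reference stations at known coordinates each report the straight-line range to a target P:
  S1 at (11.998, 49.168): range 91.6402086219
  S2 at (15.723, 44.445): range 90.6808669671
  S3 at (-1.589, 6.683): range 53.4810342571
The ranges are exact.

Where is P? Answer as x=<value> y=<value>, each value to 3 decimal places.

x=-47.759 y=-20.309

eq1: (x − 11.998)² + (y − 49.168)² = 91.6402086219²
eq2: (x − 15.723)² + (y − 44.445)² = 90.6808669671²
eq3: (x + 1.589)² + (y − 6.683)² = 53.4810342571²
eq1−eq2, eq1−eq3 (x²,y² cancel):
  7.450·x − 9.446·y = -163.965272
  -27.174·x − 84.970·y = 3023.449993
det = 7.450·-84.970 − -9.446·-27.174 = -889.712104
x = (-163.965272·-84.970 − -9.446·3023.449993) / -889.712104 = -47.758862
y = (7.450·3023.449993 − -163.965272·-27.174) / -889.712104 = -20.308940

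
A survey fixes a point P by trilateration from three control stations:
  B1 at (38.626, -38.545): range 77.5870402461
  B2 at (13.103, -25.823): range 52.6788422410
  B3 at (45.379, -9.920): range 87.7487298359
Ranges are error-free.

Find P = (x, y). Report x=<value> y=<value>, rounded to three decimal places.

x=-38.856 y=-34.504

eq1: (x − 38.626)² + (y + 38.545)² = 77.5870402461²
eq2: (x − 13.103)² + (y + 25.823)² = 52.6788422410²
eq3: (x − 45.379)² + (y + 9.920)² = 87.7487298359²
eq1−eq2, eq1−eq3 (x²,y² cancel):
  -51.046·x + 25.444·y = 1105.519431
  13.506·x + 57.250·y = -2500.115634
det = -51.046·57.250 − 25.444·13.506 = -3266.030164
x = (1105.519431·57.250 − 25.444·-2500.115634) / -3266.030164 = -38.855713
y = (-51.046·-2500.115634 − 1105.519431·13.506) / -3266.030164 = -34.503587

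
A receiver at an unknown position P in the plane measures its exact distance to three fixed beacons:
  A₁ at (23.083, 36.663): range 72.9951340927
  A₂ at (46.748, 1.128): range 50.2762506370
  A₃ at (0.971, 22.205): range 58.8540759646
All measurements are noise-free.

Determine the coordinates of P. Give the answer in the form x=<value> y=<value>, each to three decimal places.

x=12.350 y=-35.539

eq1: (x − 23.083)² + (y − 36.663)² = 72.9951340927²
eq2: (x − 46.748)² + (y − 1.128)² = 50.2762506370²
eq3: (x − 0.971)² + (y − 22.205)² = 58.8540759646²
eq2−eq1, eq2−eq3 (x²,y² cancel):
  -47.330·x + 71.070·y = -3110.235653
  -91.554·x + 42.154·y = -2628.743902
det = -47.330·42.154 − 71.070·-91.554 = 4511.593960
x = (-3110.235653·42.154 − 71.070·-2628.743902) / 4511.593960 = 12.349506
y = (-47.330·-2628.743902 − -3110.235653·-91.554) / 4511.593960 = -35.538674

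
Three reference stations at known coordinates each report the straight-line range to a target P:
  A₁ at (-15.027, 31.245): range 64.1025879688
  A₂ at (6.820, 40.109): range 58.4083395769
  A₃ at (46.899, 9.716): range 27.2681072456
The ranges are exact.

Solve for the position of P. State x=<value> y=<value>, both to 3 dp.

x=31.536 y=-12.812

eq1: (x + 15.027)² + (y − 31.245)² = 64.1025879688²
eq2: (x − 6.820)² + (y − 40.109)² = 58.4083395769²
eq3: (x − 46.899)² + (y − 9.716)² = 27.2681072456²
eq2−eq1, eq2−eq3 (x²,y² cancel):
  -43.694·x − 17.728·y = -1150.791179
  80.158·x − 60.786·y = 3306.657035
det = -43.694·-60.786 − -17.728·80.158 = 4077.024508
x = (-1150.791179·-60.786 − -17.728·3306.657035) / 4077.024508 = 31.535844
y = (-43.694·3306.657035 − -1150.791179·80.158) / 4077.024508 = -12.812274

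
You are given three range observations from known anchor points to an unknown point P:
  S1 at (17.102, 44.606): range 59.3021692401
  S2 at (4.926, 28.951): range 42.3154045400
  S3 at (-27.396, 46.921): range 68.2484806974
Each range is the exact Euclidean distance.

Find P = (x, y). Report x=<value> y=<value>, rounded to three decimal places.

eq1: (x − 17.102)² + (y − 44.606)² = 59.3021692401²
eq2: (x − 4.926)² + (y − 28.951)² = 42.3154045400²
eq3: (x + 27.396)² + (y − 46.921)² = 68.2484806974²
eq2−eq3, eq2−eq1 (x²,y² cancel):
  -64.644·x + 35.940·y = -777.566476
  24.352·x + 31.310·y = -306.406052
det = -64.644·31.310 − 35.940·24.352 = -2899.214520
x = (-777.566476·31.310 − 35.940·-306.406052) / -2899.214520 = 4.598960
y = (-64.644·-306.406052 − -777.566476·24.352) / -2899.214520 = -13.363141

x=4.599 y=-13.363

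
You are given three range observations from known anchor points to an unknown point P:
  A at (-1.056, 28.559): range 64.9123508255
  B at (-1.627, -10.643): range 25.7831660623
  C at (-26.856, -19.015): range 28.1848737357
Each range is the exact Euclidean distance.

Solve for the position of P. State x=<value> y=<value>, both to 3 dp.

eq1: (x + 1.056)² + (y − 28.559)² = 64.9123508255²
eq2: (x + 1.627)² + (y + 10.643)² = 25.7831660623²
eq3: (x + 26.856)² + (y + 19.015)² = 28.1848737357²
eq1−eq3, eq1−eq2 (x²,y² cancel):
  -51.600·x − 95.148·y = 3685.309526
  -1.142·x − 78.404·y = 2848.030598
det = -51.600·-78.404 − -95.148·-1.142 = 3936.987384
x = (3685.309526·-78.404 − -95.148·2848.030598) / 3936.987384 = -4.561506
y = (-51.600·2848.030598 − 3685.309526·-1.142) / 3936.987384 = -36.258627

x=-4.562 y=-36.259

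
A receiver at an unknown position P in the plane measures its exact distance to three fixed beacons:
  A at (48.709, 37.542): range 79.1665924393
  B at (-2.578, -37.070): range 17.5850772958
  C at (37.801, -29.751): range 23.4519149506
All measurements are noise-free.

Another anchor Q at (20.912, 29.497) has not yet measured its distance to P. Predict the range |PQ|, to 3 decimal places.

63.759

eq1: (x − 48.709)² + (y − 37.542)² = 79.1665924393²
eq2: (x + 2.578)² + (y + 37.070)² = 17.5850772958²
eq3: (x − 37.801)² + (y + 29.751)² = 23.4519149506²
eq1−eq3, eq1−eq2 (x²,y² cancel):
  -21.816·x − 134.586·y = 4249.426201
  -102.574·x − 149.224·y = 3556.976954
det = -21.816·-149.224 − -134.586·-102.574 = -10549.553580
x = (4249.426201·-149.224 − -134.586·3556.976954) / -10549.553580 = 14.730204
y = (-21.816·3556.976954 − 4249.426201·-102.574) / -10549.553580 = -33.961782
|P − Q| = √((14.730204 − 20.912)² + (-33.961782 − 29.497)²) = 63.759168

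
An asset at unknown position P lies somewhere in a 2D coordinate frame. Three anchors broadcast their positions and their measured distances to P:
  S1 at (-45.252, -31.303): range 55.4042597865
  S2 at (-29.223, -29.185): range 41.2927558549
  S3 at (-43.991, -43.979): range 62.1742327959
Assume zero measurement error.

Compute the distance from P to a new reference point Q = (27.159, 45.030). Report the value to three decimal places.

eq1: (x + 45.252)² + (y + 31.303)² = 55.4042597865²
eq2: (x + 29.223)² + (y + 29.185)² = 41.2927558549²
eq3: (x + 43.991)² + (y + 43.979)² = 62.1742327959²
eq2−eq1, eq2−eq3 (x²,y² cancel):
  -32.058·x − 4.236·y = -42.666957
  -29.536·x − 29.588·y = 3.069030
det = -32.058·-29.588 − -4.236·-29.536 = 823.417608
x = (-42.666957·-29.588 − -4.236·3.069030) / 823.417608 = 1.548947
y = (-32.058·3.069030 − -42.666957·-29.536) / 823.417608 = -1.649950
|P − Q| = √((1.548947 − 27.159)² + (-1.649950 − 45.030)²) = 53.243709

53.244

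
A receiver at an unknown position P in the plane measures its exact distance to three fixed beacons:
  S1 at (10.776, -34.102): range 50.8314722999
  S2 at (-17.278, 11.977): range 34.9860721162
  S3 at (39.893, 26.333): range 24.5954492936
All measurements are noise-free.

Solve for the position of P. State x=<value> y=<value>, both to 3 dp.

eq1: (x − 10.776)² + (y + 34.102)² = 50.8314722999²
eq2: (x + 17.278)² + (y − 11.977)² = 34.9860721162²
eq3: (x − 39.893)² + (y − 26.333)² = 24.5954492936²
eq1−eq3, eq1−eq2 (x²,y² cancel):
  58.234·x + 120.870·y = 2984.712208
  -56.108·x + 92.158·y = 522.722567
det = 58.234·92.158 − 120.870·-56.108 = 12148.502932
x = (2984.712208·92.158 − 120.870·522.722567) / 12148.502932 = 17.441131
y = (58.234·522.722567 − 2984.712208·-56.108) / 12148.502932 = 16.290605

x=17.441 y=16.291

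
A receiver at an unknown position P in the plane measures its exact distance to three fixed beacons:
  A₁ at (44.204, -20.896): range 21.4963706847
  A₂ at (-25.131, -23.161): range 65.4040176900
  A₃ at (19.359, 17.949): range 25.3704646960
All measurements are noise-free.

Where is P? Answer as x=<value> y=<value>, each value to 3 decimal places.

eq1: (x − 44.204)² + (y + 20.896)² = 21.4963706847²
eq2: (x + 25.131)² + (y + 23.161)² = 65.4040176900²
eq3: (x − 19.359)² + (y − 17.949)² = 25.3704646960²
eq2−eq3, eq2−eq1 (x²,y² cancel):
  88.980·x + 82.220·y = 3162.963451
  138.670·x + 4.530·y = 5038.228927
det = 88.980·4.530 − 82.220·138.670 = -10998.368000
x = (3162.963451·4.530 − 82.220·5038.228927) / -10998.368000 = 36.361300
y = (88.980·5038.228927 − 3162.963451·138.670) / -10998.368000 = -0.881355

x=36.361 y=-0.881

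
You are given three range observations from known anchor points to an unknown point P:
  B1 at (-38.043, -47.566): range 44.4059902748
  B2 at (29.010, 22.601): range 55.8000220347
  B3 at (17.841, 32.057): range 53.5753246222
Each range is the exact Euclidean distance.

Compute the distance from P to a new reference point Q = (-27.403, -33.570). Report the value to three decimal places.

eq1: (x + 38.043)² + (y + 47.566)² = 44.4059902748²
eq2: (x − 29.010)² + (y − 22.601)² = 55.8000220347²
eq3: (x − 17.841)² + (y − 32.057)² = 53.5753246222²
eq3−eq2, eq3−eq1 (x²,y² cancel):
  22.338·x − 18.912·y = -236.894280
  -111.768·x − 159.246·y = 3262.265111
det = 22.338·-159.246 − -18.912·-111.768 = -5670.993564
x = (-236.894280·-159.246 − -18.912·3262.265111) / -5670.993564 = -17.531394
y = (22.338·3262.265111 − -236.894280·-111.768) / -5670.993564 = -8.181155
|P − Q| = √((-17.531394 − -27.403)² + (-8.181155 − -33.570)²) = 27.240449

27.240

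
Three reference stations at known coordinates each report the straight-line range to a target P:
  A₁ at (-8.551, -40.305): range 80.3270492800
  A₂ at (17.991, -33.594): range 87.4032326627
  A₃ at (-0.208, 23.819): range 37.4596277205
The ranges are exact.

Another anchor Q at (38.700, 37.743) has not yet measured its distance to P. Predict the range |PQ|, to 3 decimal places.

74.631

eq1: (x + 8.551)² + (y + 40.305)² = 80.3270492800²
eq2: (x − 17.991)² + (y + 33.594)² = 87.4032326627²
eq3: (x + 0.208)² + (y − 23.819)² = 37.4596277205²
eq2−eq1, eq2−eq3 (x²,y² cancel):
  -53.084·x − 13.422·y = 1432.269943
  -36.398·x + 114.826·y = 5351.256479
det = -53.084·114.826 − -13.422·-36.398 = -6583.957340
x = (1432.269943·114.826 − -13.422·5351.256479) / -6583.957340 = -35.888202
y = (-53.084·5351.256479 − 1432.269943·-36.398) / -6583.957340 = 35.227193
|P − Q| = √((-35.888202 − 38.700)² + (35.227193 − 37.743)²) = 74.630618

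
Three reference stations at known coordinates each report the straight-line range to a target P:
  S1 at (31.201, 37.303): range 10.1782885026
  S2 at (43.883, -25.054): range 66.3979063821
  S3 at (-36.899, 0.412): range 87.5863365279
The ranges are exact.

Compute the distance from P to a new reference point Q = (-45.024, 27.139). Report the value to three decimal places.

86.759

eq1: (x − 31.201)² + (y − 37.303)² = 10.1782885026²
eq2: (x − 43.883)² + (y + 25.054)² = 66.3979063821²
eq3: (x + 36.899)² + (y − 0.412)² = 87.5863365279²
eq2−eq1, eq2−eq3 (x²,y² cancel):
  -25.364·x + 124.714·y = 4116.680020
  -161.564·x + 50.932·y = -4454.399034
det = -25.364·50.932 − 124.714·-161.564 = 18857.453448
x = (4116.680020·50.932 − 124.714·-4454.399034) / 18857.453448 = 40.577943
y = (-25.364·-4454.399034 − 4116.680020·-161.564) / 18857.453448 = 41.261598
|P − Q| = √((40.577943 − -45.024)² + (41.261598 − 27.139)²) = 86.759094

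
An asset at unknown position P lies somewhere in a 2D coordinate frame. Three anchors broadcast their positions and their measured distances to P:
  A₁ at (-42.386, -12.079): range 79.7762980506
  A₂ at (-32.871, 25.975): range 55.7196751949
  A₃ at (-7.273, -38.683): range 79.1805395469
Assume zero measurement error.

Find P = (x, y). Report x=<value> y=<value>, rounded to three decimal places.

x=22.140 y=34.832

eq1: (x + 42.386)² + (y + 12.079)² = 79.7762980506²
eq2: (x + 32.871)² + (y − 25.975)² = 55.7196751949²
eq3: (x + 7.273)² + (y + 38.683)² = 79.1805395469²
eq3−eq1, eq3−eq2 (x²,y² cancel):
  -70.226·x + 53.208·y = 298.504331
  -51.196·x + 129.316·y = 3370.807887
det = -70.226·129.316 − 53.208·-51.196 = -6357.308648
x = (298.504331·129.316 − 53.208·3370.807887) / -6357.308648 = 22.140275
y = (-70.226·3370.807887 − 298.504331·-51.196) / -6357.308648 = 34.831741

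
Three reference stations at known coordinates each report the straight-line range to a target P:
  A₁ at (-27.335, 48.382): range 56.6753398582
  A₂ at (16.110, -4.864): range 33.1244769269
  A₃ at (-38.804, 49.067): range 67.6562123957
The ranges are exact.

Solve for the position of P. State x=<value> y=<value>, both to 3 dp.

eq1: (x + 27.335)² + (y − 48.382)² = 56.6753398582²
eq2: (x − 16.110)² + (y + 4.864)² = 33.1244769269²
eq3: (x + 38.804)² + (y − 49.067)² = 67.6562123957²
eq1−eq2, eq1−eq3 (x²,y² cancel):
  86.890·x − 106.492·y = -689.966377
  -22.938·x + 1.370·y = -539.968172
det = 86.890·1.370 − -106.492·-22.938 = -2323.674196
x = (-689.966377·1.370 − -106.492·-539.968172) / -2323.674196 = 25.153072
y = (86.890·-539.968172 − -689.966377·-22.938) / -2323.674196 = 27.002186

x=25.153 y=27.002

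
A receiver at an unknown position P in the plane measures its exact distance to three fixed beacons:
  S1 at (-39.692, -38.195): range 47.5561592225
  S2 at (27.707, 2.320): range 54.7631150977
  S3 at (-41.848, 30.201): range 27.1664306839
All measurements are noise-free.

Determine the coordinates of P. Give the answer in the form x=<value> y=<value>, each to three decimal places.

eq1: (x + 39.692)² + (y + 38.195)² = 47.5561592225²
eq2: (x − 27.707)² + (y − 2.320)² = 54.7631150977²
eq3: (x + 41.848)² + (y − 30.201)² = 27.1664306839²
eq2−eq1, eq2−eq3 (x²,y² cancel):
  -134.798·x − 81.030·y = 2998.663135
  -139.110·x + 55.762·y = 4151.279075
det = -134.798·55.762 − -81.030·-139.110 = -18788.689376
x = (2998.663135·55.762 − -81.030·4151.279075) / -18788.689376 = -26.802806
y = (-134.798·4151.279075 − 2998.663135·-139.110) / -18788.689376 = 7.581161

x=-26.803 y=7.581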